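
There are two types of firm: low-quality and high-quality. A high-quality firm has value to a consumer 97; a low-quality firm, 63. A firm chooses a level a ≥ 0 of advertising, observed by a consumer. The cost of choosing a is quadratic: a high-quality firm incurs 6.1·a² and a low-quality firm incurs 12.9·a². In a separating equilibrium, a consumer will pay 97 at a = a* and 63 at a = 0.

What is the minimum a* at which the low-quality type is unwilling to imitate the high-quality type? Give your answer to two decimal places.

The low-quality type at a = 0 receives 63; imitating at a* yields 97 − 12.9·a*².
Indifference: 63 = 97 − 12.9·a*², so a*² = (97 − 63) / 12.9 ≈ 2.6357.
a* = √2.6357 ≈ 1.62.

1.62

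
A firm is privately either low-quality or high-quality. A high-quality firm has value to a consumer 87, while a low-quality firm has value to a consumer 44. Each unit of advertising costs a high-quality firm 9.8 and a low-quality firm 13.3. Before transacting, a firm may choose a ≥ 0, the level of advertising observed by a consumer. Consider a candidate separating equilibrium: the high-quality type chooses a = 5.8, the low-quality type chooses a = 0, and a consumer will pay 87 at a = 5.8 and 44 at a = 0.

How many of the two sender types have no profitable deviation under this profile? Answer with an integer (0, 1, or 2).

1

High-quality type: signal → 87 − 9.8 × 5.8 = 30.16; deviate to 0 → 44. IC fails (30.16 < 44).
Low-quality type: stay at 0 → 44; mimic → 87 − 13.3 × 5.8 = 9.86. IC holds (44 ≥ 9.86).
1 of 2 constraints hold, so this profile is not an equilibrium.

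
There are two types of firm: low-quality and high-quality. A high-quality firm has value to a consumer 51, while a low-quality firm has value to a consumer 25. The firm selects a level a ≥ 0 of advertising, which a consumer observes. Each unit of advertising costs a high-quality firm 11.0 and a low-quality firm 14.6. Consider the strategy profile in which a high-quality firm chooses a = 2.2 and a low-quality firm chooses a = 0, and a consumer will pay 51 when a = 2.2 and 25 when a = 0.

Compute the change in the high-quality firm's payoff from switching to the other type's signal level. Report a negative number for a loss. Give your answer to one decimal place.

Playing a = 2.2 the high-quality firm receives 51 − 11.0 × 2.2 = 26.8.
Deviating to a = 0 yields 25 instead.
Gain from deviating: 25 − 26.8 = -1.8.
The gain is negative, so the high-quality type's incentive-compatibility constraint is satisfied.

-1.8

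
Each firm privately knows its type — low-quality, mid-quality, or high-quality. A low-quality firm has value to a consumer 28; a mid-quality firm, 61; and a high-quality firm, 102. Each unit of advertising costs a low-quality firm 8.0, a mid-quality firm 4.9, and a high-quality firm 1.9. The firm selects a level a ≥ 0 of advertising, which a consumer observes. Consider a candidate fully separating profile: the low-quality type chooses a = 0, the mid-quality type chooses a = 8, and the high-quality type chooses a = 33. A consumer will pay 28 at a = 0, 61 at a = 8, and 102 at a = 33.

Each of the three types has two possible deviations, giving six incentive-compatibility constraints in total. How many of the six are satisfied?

High-quality (own payoff 102 − 1.9×33 = 39.3): to a=0 gives 28 → no gain ✓; to a=8 gives 61 − 1.9×8 = 45.8 → profitable ✗.
Low-quality (own payoff 28): to a=8 gives 61 − 8.0×8 = -3 → no gain ✓; to a=33 gives 102 − 8.0×33 = -162 → no gain ✓.
Mid-quality (own payoff 61 − 4.9×8 = 21.8): to a=0 gives 28 → profitable ✗; to a=33 gives 102 − 4.9×33 = -59.7 → no gain ✓.
4 of the 6 constraints hold; not an equilibrium.

4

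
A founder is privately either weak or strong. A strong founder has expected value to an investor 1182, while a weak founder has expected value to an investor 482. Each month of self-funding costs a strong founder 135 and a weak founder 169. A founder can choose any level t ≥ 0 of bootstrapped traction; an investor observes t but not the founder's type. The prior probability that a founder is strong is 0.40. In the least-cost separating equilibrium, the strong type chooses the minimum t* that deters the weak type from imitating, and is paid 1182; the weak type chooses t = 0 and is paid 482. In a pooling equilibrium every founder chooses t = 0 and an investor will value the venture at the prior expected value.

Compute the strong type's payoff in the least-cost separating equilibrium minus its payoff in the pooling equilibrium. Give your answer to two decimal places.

-139.17

Least-cost separating signal: t* solves 482 = 1182 − 169·t*, so t* = (1182 − 482)/169 ≈ 4.1420.
Strong type's separating payoff: 1182 − 135 × t* = 1182 − 135 × (1182 − 482)/169 = 1182 − 94500/169 ≈ 622.8284.
Pooling payoff: 0.40 × 1182 + 0.60 × 482 = 762.
Difference: 622.8284 − 762 = -139.1716, i.e. -139.17 to two decimal places.
The strong type would prefer the pooling outcome.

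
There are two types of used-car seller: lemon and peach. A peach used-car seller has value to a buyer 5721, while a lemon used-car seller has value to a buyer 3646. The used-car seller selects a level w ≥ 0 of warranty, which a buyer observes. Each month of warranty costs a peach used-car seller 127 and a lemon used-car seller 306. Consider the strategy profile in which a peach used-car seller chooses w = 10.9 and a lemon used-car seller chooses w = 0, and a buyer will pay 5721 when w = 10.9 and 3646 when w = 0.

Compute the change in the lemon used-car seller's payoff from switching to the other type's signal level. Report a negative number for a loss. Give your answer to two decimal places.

Playing w = 0 the lemon used-car seller receives 3646.
Deviating to w = 10.9 brings payment 5721 at cost 306 × 10.9 = 3335.4, netting 2385.6.
Gain from deviating: 2385.6 − 3646 = -1260.40.
The gain is negative, so the lemon type's incentive-compatibility constraint is satisfied.

-1260.40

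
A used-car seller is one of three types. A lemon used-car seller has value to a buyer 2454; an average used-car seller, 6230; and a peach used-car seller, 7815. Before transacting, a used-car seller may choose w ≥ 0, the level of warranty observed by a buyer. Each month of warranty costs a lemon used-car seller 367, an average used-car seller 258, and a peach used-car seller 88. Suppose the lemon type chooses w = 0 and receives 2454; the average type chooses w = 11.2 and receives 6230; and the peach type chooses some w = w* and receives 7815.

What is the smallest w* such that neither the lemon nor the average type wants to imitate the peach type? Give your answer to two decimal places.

17.34

Lemon type (on-path payoff 2454) won't mimic when 2454 ≥ 7815 − 367·w*, i.e. w* ≥ 14.61.
Average type (on-path payoff 6230 − 258×11.2 = 3340.4) won't mimic when 3340.4 ≥ 7815 − 258·w*, i.e. w* ≥ 17.34.
Both must hold, so w* = max(14.61, 17.34) = 17.34. The average type's constraint binds.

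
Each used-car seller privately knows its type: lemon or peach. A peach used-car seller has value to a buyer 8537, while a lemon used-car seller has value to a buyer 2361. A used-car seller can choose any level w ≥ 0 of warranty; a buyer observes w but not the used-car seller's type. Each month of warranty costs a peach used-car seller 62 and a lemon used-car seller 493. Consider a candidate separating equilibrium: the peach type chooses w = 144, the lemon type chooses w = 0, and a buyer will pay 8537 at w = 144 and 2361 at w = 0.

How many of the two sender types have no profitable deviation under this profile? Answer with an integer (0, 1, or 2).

1

Lemon type: stay at 0 → 2361; mimic → 8537 − 493 × 144 = -62455. IC holds (2361 ≥ -62455).
Peach type: signal → 8537 − 62 × 144 = -391; deviate to 0 → 2361. IC fails (-391 < 2361).
1 of 2 constraints hold, so this profile is not an equilibrium.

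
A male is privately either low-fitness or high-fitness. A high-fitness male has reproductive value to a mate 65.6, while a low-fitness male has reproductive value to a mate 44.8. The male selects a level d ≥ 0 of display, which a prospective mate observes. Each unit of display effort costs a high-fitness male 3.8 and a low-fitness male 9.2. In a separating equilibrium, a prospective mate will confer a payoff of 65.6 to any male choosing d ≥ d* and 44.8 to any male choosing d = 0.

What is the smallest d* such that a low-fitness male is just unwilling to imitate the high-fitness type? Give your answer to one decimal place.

2.3

A low-fitness male choosing d = 0 receives 44.8.
Imitating at d* instead would pay 65.6 at cost 9.2·d*, netting 65.6 − 9.2·d*.
Indifference: 44.8 = 65.6 − 9.2·d*, so d* = (65.6 − 44.8) / 9.2 ≈ 2.3.
This is the low-fitness type's binding incentive-compatibility constraint; any d ≥ 2.3 sustains separation on that side.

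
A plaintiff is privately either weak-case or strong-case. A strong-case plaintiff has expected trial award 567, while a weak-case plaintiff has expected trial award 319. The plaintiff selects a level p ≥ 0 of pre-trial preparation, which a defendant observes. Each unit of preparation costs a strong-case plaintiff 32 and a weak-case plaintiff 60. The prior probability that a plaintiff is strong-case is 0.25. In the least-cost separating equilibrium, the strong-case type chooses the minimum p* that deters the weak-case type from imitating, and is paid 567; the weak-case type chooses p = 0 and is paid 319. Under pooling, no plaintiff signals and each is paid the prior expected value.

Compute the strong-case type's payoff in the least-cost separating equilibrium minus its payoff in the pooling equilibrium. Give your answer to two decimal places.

53.73

Least-cost separating signal: p* solves 319 = 567 − 60·p*, so p* = (567 − 319)/60 ≈ 4.1333.
Strong-case type's separating payoff: 567 − 32 × p* = 567 − 32 × (567 − 319)/60 = 567 − 7936/60 ≈ 434.7333.
Pooling payoff: 0.25 × 567 + 0.75 × 319 = 381.
Difference: 434.7333 − 381 = 53.7333, i.e. 53.73 to two decimal places.
The strong-case type prefers to separate.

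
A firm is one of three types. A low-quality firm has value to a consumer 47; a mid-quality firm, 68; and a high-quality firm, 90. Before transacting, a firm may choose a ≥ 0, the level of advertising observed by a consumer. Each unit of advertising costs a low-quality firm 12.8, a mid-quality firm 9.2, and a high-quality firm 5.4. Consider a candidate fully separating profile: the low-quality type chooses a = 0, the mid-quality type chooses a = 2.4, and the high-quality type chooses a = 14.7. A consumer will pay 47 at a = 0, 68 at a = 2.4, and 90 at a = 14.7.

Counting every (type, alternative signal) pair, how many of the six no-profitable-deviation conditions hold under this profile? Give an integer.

3

Low-quality (own payoff 47): to a=2.4 gives 68 − 12.8×2.4 = 37.28 → no gain ✓; to a=14.7 gives 90 − 12.8×14.7 = -98.16 → no gain ✓.
High-quality (own payoff 90 − 5.4×14.7 = 10.62): to a=0 gives 47 → profitable ✗; to a=2.4 gives 68 − 5.4×2.4 = 55.04 → profitable ✗.
Mid-quality (own payoff 68 − 9.2×2.4 = 45.92): to a=0 gives 47 → profitable ✗; to a=14.7 gives 90 − 9.2×14.7 = -45.24 → no gain ✓.
3 of the 6 constraints hold; not an equilibrium.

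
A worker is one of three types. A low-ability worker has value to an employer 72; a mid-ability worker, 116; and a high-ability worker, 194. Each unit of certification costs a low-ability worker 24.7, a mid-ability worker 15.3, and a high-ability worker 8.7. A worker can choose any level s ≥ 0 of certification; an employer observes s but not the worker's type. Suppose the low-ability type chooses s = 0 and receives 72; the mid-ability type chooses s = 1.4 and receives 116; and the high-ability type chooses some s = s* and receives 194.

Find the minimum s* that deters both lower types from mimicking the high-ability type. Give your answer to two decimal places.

6.50

Low-ability type (on-path payoff 72) won't mimic when 72 ≥ 194 − 24.7·s*, i.e. s* ≥ 4.94.
Mid-ability type (on-path payoff 116 − 15.3×1.4 = 94.58) won't mimic when 94.58 ≥ 194 − 15.3·s*, i.e. s* ≥ 6.50.
Both must hold, so s* = max(4.94, 6.50) = 6.50. The mid-ability type's constraint binds.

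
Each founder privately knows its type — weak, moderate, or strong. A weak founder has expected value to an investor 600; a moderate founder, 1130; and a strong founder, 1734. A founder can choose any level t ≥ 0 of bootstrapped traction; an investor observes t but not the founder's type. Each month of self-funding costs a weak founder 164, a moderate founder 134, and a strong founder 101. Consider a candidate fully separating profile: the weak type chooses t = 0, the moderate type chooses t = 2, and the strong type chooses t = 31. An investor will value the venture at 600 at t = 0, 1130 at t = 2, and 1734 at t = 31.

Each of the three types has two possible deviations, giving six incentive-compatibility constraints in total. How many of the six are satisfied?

Strong (own payoff 1734 − 101×31 = -1397): to t=0 gives 600 → profitable ✗; to t=2 gives 1130 − 101×2 = 928 → profitable ✗.
Moderate (own payoff 1130 − 134×2 = 862): to t=0 gives 600 → no gain ✓; to t=31 gives 1734 − 134×31 = -2420 → no gain ✓.
Weak (own payoff 600): to t=2 gives 1130 − 164×2 = 802 → profitable ✗; to t=31 gives 1734 − 164×31 = -3350 → no gain ✓.
3 of the 6 constraints hold; not an equilibrium.

3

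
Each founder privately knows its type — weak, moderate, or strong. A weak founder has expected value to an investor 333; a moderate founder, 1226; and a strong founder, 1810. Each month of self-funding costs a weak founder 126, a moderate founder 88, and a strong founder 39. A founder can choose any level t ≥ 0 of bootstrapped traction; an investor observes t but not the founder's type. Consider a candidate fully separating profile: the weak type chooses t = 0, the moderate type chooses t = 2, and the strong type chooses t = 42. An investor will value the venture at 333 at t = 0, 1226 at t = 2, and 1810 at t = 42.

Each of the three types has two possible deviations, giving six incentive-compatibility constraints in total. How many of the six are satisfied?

3

Strong (own payoff 1810 − 39×42 = 172): to t=0 gives 333 → profitable ✗; to t=2 gives 1226 − 39×2 = 1148 → profitable ✗.
Moderate (own payoff 1226 − 88×2 = 1050): to t=0 gives 333 → no gain ✓; to t=42 gives 1810 − 88×42 = -1886 → no gain ✓.
Weak (own payoff 333): to t=2 gives 1226 − 126×2 = 974 → profitable ✗; to t=42 gives 1810 − 126×42 = -3482 → no gain ✓.
3 of the 6 constraints hold; not an equilibrium.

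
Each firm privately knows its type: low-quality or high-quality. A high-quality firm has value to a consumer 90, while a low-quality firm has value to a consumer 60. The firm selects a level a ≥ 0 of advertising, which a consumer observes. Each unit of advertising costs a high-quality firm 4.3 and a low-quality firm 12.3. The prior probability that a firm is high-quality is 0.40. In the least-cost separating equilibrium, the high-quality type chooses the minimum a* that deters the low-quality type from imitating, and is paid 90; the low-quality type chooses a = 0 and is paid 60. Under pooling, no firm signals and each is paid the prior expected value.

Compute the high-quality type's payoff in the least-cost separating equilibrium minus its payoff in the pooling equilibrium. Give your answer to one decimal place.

7.5

Least-cost separating signal: a* solves 60 = 90 − 12.3·a*, so a* = (90 − 60)/12.3 ≈ 2.4390.
High-quality type's separating payoff: 90 − 4.3 × a* = 90 − 4.3 × (90 − 60)/12.3 = 90 − 129/12.3 ≈ 79.512.
Pooling payoff: 0.40 × 90 + 0.60 × 60 = 72.
Difference: 79.512 − 72 = 7.512, i.e. 7.5 to one decimal place.
The high-quality type prefers to separate.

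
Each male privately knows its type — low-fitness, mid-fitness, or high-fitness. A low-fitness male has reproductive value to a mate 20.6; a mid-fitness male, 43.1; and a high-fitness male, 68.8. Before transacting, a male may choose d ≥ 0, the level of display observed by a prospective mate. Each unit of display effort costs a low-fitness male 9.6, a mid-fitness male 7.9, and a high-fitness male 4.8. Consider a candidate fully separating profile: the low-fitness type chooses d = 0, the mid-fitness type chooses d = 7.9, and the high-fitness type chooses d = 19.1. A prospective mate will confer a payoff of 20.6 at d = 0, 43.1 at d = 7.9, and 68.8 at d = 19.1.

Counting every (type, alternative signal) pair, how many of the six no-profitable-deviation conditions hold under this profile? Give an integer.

3

Mid-fitness (own payoff 43.1 − 7.9×7.9 = -19.31): to d=0 gives 20.6 → profitable ✗; to d=19.1 gives 68.8 − 7.9×19.1 = -82.09 → no gain ✓.
High-fitness (own payoff 68.8 − 4.8×19.1 = -22.88): to d=0 gives 20.6 → profitable ✗; to d=7.9 gives 43.1 − 4.8×7.9 = 5.18 → profitable ✗.
Low-fitness (own payoff 20.6): to d=7.9 gives 43.1 − 9.6×7.9 = -32.74 → no gain ✓; to d=19.1 gives 68.8 − 9.6×19.1 = -114.56 → no gain ✓.
3 of the 6 constraints hold; not an equilibrium.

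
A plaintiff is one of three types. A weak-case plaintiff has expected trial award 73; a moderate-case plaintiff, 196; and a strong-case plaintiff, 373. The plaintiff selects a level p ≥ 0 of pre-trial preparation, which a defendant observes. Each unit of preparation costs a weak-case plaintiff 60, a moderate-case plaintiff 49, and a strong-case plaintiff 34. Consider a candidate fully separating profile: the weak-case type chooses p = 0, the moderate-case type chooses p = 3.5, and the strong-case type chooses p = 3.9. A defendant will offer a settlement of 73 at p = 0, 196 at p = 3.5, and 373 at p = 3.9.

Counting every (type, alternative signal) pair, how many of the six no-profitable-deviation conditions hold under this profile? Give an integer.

Moderate-case (own payoff 196 − 49×3.5 = 24.5): to p=0 gives 73 → profitable ✗; to p=3.9 gives 373 − 49×3.9 = 181.9 → profitable ✗.
Weak-case (own payoff 73): to p=3.5 gives 196 − 60×3.5 = -14 → no gain ✓; to p=3.9 gives 373 − 60×3.9 = 139 → profitable ✗.
Strong-case (own payoff 373 − 34×3.9 = 240.4): to p=0 gives 73 → no gain ✓; to p=3.5 gives 196 − 34×3.5 = 77 → no gain ✓.
3 of the 6 constraints hold; not an equilibrium.

3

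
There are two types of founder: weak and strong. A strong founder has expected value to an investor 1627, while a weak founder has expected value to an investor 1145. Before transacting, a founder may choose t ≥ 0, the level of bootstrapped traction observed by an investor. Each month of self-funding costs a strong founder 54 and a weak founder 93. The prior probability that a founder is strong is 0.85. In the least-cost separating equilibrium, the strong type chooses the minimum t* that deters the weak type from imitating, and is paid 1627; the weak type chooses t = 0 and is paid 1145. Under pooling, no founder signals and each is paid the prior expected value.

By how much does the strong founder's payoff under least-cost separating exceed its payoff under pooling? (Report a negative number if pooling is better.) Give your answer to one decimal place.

-207.6

Least-cost separating signal: t* solves 1145 = 1627 − 93·t*, so t* = (1627 − 1145)/93 ≈ 5.1828.
Strong type's separating payoff: 1627 − 54 × t* = 1627 − 54 × (1627 − 1145)/93 = 1627 − 26028/93 ≈ 1347.129.
Pooling payoff: 0.85 × 1627 + 0.15 × 1145 = 1554.7.
Difference: 1347.129 − 1554.7 = -207.571, i.e. -207.6 to one decimal place.
The strong type would prefer the pooling outcome.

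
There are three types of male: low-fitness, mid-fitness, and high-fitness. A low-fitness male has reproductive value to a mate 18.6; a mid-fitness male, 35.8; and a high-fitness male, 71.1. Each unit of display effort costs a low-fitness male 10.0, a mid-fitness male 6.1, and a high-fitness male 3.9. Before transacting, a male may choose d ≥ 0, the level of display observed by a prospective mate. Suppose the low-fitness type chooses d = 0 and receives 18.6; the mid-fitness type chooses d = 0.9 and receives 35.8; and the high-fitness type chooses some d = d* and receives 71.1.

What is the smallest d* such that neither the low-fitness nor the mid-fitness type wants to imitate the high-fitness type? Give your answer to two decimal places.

Mid-fitness type (on-path payoff 35.8 − 6.1×0.9 = 30.31) won't mimic when 30.31 ≥ 71.1 − 6.1·d*, i.e. d* ≥ 6.69.
Low-fitness type (on-path payoff 18.6) won't mimic when 18.6 ≥ 71.1 − 10.0·d*, i.e. d* ≥ 5.25.
Both must hold, so d* = max(5.25, 6.69) = 6.69. The mid-fitness type's constraint binds.

6.69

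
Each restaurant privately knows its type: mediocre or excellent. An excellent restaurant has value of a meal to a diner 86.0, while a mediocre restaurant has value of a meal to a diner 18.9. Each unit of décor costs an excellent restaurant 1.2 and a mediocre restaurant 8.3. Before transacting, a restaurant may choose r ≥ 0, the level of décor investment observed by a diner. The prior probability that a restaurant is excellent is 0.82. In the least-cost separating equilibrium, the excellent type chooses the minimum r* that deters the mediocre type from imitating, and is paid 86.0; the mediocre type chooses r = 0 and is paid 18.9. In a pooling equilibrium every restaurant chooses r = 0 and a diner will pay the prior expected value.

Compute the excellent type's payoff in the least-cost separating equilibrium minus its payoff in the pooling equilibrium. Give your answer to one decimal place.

2.4

Least-cost separating signal: r* solves 18.9 = 86.0 − 8.3·r*, so r* = (86.0 − 18.9)/8.3 ≈ 8.0843.
Excellent type's separating payoff: 86.0 − 1.2 × r* = 86.0 − 1.2 × (86.0 − 18.9)/8.3 = 86.0 − 80.52/8.3 ≈ 76.299.
Pooling payoff: 0.82 × 86.0 + 0.18 × 18.9 = 73.922.
Difference: 76.299 − 73.922 = 2.377, i.e. 2.4 to one decimal place.
The excellent type prefers to separate.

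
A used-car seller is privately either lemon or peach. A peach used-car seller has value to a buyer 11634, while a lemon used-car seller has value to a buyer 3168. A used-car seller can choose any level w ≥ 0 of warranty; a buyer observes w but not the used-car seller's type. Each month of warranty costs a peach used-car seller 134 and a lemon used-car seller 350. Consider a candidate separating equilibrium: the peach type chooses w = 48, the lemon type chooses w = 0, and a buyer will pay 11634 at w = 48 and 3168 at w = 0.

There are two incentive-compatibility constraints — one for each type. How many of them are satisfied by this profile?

2

Peach type: signal → 11634 − 134 × 48 = 5202; deviate to 0 → 3168. IC holds (5202 ≥ 3168).
Lemon type: stay at 0 → 3168; mimic → 11634 − 350 × 48 = -5166. IC holds (3168 ≥ -5166).
2 of 2 constraints hold, so this is a separating equilibrium.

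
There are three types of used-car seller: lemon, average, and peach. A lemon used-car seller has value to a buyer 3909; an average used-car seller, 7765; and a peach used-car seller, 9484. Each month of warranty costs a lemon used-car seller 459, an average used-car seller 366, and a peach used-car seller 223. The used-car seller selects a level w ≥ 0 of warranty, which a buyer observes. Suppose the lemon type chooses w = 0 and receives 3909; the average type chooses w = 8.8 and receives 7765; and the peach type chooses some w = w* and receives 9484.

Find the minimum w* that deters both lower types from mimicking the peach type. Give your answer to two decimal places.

Average type (on-path payoff 7765 − 366×8.8 = 4544.2) won't mimic when 4544.2 ≥ 9484 − 366·w*, i.e. w* ≥ 13.50.
Lemon type (on-path payoff 3909) won't mimic when 3909 ≥ 9484 − 459·w*, i.e. w* ≥ 12.15.
Both must hold, so w* = max(12.15, 13.50) = 13.50. The average type's constraint binds.

13.50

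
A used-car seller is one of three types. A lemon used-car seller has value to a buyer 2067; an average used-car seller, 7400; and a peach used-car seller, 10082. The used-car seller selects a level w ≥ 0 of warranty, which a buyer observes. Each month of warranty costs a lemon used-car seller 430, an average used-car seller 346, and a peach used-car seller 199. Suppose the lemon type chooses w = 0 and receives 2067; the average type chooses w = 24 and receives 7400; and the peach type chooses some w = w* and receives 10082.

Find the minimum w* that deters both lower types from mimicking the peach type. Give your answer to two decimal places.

31.75

Lemon type (on-path payoff 2067) won't mimic when 2067 ≥ 10082 − 430·w*, i.e. w* ≥ 18.64.
Average type (on-path payoff 7400 − 346×24 = -904) won't mimic when -904 ≥ 10082 − 346·w*, i.e. w* ≥ 31.75.
Both must hold, so w* = max(18.64, 31.75) = 31.75. The average type's constraint binds.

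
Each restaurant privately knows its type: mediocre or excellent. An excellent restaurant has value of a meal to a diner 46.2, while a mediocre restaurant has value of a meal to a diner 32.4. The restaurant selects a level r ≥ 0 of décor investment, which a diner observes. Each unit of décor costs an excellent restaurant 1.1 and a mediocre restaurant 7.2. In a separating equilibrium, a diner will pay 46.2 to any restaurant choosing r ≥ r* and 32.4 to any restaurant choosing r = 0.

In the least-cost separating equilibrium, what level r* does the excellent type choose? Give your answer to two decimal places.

A mediocre restaurant choosing r = 0 receives 32.4.
Imitating at r* instead would pay 46.2 at cost 7.2·r*, netting 46.2 − 7.2·r*.
Indifference: 32.4 = 46.2 − 7.2·r*, so r* = (46.2 − 32.4) / 7.2 ≈ 1.92.
At r* the mediocre type's incentive constraint just binds; the excellent type strictly prefers r* since its per-unit cost is lower.

1.92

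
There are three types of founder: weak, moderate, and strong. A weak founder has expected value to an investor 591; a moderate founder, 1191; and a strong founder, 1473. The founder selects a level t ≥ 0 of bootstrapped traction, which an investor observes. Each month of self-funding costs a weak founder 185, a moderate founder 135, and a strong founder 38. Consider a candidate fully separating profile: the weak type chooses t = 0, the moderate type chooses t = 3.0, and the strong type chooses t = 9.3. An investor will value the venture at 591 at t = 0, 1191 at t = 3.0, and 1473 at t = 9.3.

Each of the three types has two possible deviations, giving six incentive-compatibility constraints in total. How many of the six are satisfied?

5

Moderate (own payoff 1191 − 135×3.0 = 786): to t=0 gives 591 → no gain ✓; to t=9.3 gives 1473 − 135×9.3 = 217.5 → no gain ✓.
Weak (own payoff 591): to t=3.0 gives 1191 − 185×3.0 = 636 → profitable ✗; to t=9.3 gives 1473 − 185×9.3 = -247.5 → no gain ✓.
Strong (own payoff 1473 − 38×9.3 = 1119.6): to t=0 gives 591 → no gain ✓; to t=3.0 gives 1191 − 38×3.0 = 1077 → no gain ✓.
5 of the 6 constraints hold; not an equilibrium.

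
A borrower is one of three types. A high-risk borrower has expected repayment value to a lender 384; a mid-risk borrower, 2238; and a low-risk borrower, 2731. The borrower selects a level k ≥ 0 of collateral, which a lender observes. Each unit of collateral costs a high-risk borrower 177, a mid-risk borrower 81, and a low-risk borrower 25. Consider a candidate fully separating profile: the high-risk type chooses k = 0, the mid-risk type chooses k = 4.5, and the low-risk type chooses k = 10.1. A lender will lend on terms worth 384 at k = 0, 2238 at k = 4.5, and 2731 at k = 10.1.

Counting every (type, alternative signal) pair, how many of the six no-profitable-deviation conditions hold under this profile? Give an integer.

3

Mid-risk (own payoff 2238 − 81×4.5 = 1873.5): to k=0 gives 384 → no gain ✓; to k=10.1 gives 2731 − 81×10.1 = 1912.9 → profitable ✗.
High-risk (own payoff 384): to k=4.5 gives 2238 − 177×4.5 = 1441.5 → profitable ✗; to k=10.1 gives 2731 − 177×10.1 = 943.3 → profitable ✗.
Low-risk (own payoff 2731 − 25×10.1 = 2478.5): to k=0 gives 384 → no gain ✓; to k=4.5 gives 2238 − 25×4.5 = 2125.5 → no gain ✓.
3 of the 6 constraints hold; not an equilibrium.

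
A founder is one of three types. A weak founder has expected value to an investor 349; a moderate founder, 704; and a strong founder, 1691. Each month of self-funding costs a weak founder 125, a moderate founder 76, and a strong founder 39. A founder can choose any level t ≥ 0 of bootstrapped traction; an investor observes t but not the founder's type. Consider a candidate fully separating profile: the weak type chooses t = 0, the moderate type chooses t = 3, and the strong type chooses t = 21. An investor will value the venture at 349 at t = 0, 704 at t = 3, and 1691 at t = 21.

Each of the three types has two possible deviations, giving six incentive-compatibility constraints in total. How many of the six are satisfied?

6

Strong (own payoff 1691 − 39×21 = 872): to t=0 gives 349 → no gain ✓; to t=3 gives 704 − 39×3 = 587 → no gain ✓.
Weak (own payoff 349): to t=3 gives 704 − 125×3 = 329 → no gain ✓; to t=21 gives 1691 − 125×21 = -934 → no gain ✓.
Moderate (own payoff 704 − 76×3 = 476): to t=0 gives 349 → no gain ✓; to t=21 gives 1691 − 76×21 = 95 → no gain ✓.
6 of the 6 constraints hold; this profile is a separating equilibrium.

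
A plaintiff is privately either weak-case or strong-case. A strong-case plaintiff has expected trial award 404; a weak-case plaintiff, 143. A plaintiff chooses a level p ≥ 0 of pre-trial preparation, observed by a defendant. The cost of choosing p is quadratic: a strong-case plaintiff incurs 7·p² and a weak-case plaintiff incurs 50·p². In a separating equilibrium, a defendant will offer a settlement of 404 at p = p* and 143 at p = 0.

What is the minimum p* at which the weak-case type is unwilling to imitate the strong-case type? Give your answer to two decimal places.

2.28

The weak-case type at p = 0 receives 143; imitating at p* yields 404 − 50·p*².
Indifference: 143 = 404 − 50·p*², so p*² = (404 − 143) / 50 = 5.22.
p* = √5.22 ≈ 2.28.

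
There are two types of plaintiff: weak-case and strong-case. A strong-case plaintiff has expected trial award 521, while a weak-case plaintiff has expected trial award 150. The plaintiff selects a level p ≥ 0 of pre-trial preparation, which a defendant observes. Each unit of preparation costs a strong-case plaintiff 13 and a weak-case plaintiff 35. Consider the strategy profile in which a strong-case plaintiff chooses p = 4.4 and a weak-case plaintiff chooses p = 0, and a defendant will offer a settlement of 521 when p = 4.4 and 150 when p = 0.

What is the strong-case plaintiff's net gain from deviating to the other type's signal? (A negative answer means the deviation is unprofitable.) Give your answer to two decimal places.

-313.80

Playing p = 4.4 the strong-case plaintiff receives 521 − 13 × 4.4 = 463.8.
Deviating to p = 0 yields 150 instead.
Gain from deviating: 150 − 463.8 = -313.80.
The gain is negative, so the strong-case type's incentive-compatibility constraint is satisfied.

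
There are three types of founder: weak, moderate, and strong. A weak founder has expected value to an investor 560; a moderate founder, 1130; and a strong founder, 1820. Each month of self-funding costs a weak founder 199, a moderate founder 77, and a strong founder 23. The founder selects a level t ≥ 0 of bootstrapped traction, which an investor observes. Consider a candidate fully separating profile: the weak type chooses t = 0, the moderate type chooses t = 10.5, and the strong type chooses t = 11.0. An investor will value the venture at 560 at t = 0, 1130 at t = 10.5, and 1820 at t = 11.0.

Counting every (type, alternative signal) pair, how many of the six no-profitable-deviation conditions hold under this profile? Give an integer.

4

Moderate (own payoff 1130 − 77×10.5 = 321.5): to t=0 gives 560 → profitable ✗; to t=11.0 gives 1820 − 77×11.0 = 973 → profitable ✗.
Strong (own payoff 1820 − 23×11.0 = 1567): to t=0 gives 560 → no gain ✓; to t=10.5 gives 1130 − 23×10.5 = 888.5 → no gain ✓.
Weak (own payoff 560): to t=10.5 gives 1130 − 199×10.5 = -959.5 → no gain ✓; to t=11.0 gives 1820 − 199×11.0 = -369 → no gain ✓.
4 of the 6 constraints hold; not an equilibrium.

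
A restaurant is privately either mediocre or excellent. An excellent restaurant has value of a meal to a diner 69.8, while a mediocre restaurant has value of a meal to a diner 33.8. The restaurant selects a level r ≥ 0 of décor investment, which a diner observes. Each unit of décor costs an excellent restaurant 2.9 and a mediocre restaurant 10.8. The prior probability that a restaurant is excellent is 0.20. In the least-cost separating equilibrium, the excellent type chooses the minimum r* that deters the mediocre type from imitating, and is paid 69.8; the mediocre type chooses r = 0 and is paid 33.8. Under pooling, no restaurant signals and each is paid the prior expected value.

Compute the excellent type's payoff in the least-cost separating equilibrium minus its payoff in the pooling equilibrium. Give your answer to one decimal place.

19.1

Least-cost separating signal: r* solves 33.8 = 69.8 − 10.8·r*, so r* = (69.8 − 33.8)/10.8 ≈ 3.3333.
Excellent type's separating payoff: 69.8 − 2.9 × r* = 69.8 − 2.9 × (69.8 − 33.8)/10.8 = 69.8 − 104.4/10.8 ≈ 60.133.
Pooling payoff: 0.20 × 69.8 + 0.80 × 33.8 = 41.
Difference: 60.133 − 41 = 19.133, i.e. 19.1 to one decimal place.
The excellent type prefers to separate.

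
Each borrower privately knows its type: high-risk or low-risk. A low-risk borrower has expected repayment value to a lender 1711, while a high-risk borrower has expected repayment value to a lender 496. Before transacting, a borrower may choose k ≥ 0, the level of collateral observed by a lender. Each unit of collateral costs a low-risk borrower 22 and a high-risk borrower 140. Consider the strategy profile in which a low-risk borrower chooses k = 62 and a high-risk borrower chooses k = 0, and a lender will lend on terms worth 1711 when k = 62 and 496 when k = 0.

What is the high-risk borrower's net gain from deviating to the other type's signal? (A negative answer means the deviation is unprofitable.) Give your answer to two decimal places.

Playing k = 0 the high-risk borrower receives 496.
Deviating to k = 62 brings payment 1711 at cost 140 × 62 = 8680, netting -6969.
Gain from deviating: -6969 − 496 = -7465.00.
The gain is negative, so the high-risk type's incentive-compatibility constraint is satisfied.

-7465.00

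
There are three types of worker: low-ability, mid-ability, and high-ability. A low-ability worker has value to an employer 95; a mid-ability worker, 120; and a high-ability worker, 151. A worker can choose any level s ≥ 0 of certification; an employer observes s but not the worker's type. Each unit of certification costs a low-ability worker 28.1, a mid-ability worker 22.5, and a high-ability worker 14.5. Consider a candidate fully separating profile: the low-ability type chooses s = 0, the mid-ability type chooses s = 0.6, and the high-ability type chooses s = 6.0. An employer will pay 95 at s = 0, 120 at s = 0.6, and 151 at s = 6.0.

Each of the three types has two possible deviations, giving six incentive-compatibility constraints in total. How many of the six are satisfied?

Low-ability (own payoff 95): to s=0.6 gives 120 − 28.1×0.6 = 103.14 → profitable ✗; to s=6.0 gives 151 − 28.1×6.0 = -17.6 → no gain ✓.
High-ability (own payoff 151 − 14.5×6.0 = 64): to s=0 gives 95 → profitable ✗; to s=0.6 gives 120 − 14.5×0.6 = 111.3 → profitable ✗.
Mid-ability (own payoff 120 − 22.5×0.6 = 106.5): to s=0 gives 95 → no gain ✓; to s=6.0 gives 151 − 22.5×6.0 = 16 → no gain ✓.
3 of the 6 constraints hold; not an equilibrium.

3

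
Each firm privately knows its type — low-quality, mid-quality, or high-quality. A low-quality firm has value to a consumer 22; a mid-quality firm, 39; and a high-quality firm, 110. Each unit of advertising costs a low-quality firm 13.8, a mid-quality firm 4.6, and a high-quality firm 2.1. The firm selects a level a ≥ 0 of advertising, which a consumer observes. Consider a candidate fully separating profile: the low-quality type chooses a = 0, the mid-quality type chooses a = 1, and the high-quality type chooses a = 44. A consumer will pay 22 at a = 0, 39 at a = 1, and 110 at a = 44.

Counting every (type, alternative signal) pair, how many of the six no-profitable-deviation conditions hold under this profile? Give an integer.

3

Mid-quality (own payoff 39 − 4.6×1 = 34.4): to a=0 gives 22 → no gain ✓; to a=44 gives 110 − 4.6×44 = -92.4 → no gain ✓.
Low-quality (own payoff 22): to a=1 gives 39 − 13.8×1 = 25.2 → profitable ✗; to a=44 gives 110 − 13.8×44 = -497.2 → no gain ✓.
High-quality (own payoff 110 − 2.1×44 = 17.6): to a=0 gives 22 → profitable ✗; to a=1 gives 39 − 2.1×1 = 36.9 → profitable ✗.
3 of the 6 constraints hold; not an equilibrium.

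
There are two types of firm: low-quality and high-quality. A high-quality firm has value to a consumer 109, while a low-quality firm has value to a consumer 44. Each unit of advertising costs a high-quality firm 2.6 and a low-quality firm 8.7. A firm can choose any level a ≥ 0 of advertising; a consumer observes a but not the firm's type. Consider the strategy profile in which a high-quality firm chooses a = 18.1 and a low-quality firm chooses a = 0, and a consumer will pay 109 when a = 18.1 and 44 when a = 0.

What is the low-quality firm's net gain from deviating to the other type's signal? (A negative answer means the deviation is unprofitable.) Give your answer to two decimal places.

-92.47

Playing a = 0 the low-quality firm receives 44.
Deviating to a = 18.1 brings payment 109 at cost 8.7 × 18.1 = 157.47, netting -48.47.
Gain from deviating: -48.47 − 44 = -92.47.
The gain is negative, so the low-quality type's incentive-compatibility constraint is satisfied.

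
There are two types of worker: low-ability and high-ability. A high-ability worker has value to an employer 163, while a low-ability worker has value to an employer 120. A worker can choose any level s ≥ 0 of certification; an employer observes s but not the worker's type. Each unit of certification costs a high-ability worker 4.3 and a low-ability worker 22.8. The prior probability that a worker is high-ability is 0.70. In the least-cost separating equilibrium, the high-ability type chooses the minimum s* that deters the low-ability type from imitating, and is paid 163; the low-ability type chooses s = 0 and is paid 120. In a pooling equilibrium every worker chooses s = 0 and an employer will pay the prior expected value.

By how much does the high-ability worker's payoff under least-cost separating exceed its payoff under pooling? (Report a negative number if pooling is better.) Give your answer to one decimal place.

4.8

Least-cost separating signal: s* solves 120 = 163 − 22.8·s*, so s* = (163 − 120)/22.8 ≈ 1.8860.
High-ability type's separating payoff: 163 − 4.3 × s* = 163 − 4.3 × (163 − 120)/22.8 = 163 − 184.9/22.8 ≈ 154.890.
Pooling payoff: 0.70 × 163 + 0.30 × 120 = 150.1.
Difference: 154.890 − 150.1 = 4.79, i.e. 4.8 to one decimal place.
The high-ability type prefers to separate.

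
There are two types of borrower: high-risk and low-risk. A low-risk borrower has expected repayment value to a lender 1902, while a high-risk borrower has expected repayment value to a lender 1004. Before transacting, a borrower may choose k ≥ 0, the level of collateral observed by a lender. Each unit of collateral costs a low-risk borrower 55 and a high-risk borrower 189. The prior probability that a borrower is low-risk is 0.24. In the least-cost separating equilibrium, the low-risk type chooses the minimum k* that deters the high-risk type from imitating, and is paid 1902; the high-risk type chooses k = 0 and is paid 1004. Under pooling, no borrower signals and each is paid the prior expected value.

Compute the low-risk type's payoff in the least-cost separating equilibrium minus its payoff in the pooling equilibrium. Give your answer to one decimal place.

421.2

Least-cost separating signal: k* solves 1004 = 1902 − 189·k*, so k* = (1902 − 1004)/189 ≈ 4.7513.
Low-risk type's separating payoff: 1902 − 55 × k* = 1902 − 55 × (1902 − 1004)/189 = 1902 − 49390/189 ≈ 1640.677.
Pooling payoff: 0.24 × 1902 + 0.76 × 1004 = 1219.52.
Difference: 1640.677 − 1219.52 = 421.157, i.e. 421.2 to one decimal place.
The low-risk type prefers to separate.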